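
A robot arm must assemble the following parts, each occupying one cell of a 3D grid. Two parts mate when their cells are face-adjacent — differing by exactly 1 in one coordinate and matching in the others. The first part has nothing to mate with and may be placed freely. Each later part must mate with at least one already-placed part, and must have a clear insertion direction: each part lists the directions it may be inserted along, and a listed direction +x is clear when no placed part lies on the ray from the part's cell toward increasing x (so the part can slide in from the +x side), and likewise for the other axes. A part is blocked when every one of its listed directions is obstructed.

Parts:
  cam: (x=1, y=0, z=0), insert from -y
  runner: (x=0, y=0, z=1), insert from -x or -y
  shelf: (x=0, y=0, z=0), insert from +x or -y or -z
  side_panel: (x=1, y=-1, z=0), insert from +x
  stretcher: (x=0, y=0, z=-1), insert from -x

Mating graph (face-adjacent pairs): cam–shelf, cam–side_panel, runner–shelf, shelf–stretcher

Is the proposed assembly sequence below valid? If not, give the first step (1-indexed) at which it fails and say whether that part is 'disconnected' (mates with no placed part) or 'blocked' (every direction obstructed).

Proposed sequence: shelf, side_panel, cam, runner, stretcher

Invalid at step 2 (disconnected)

1. shelf@(0, 0, 0) [+x clear] — {shelf}
2. side_panel@(1, -1, 0) — no placed neighbour ⇒ disconnected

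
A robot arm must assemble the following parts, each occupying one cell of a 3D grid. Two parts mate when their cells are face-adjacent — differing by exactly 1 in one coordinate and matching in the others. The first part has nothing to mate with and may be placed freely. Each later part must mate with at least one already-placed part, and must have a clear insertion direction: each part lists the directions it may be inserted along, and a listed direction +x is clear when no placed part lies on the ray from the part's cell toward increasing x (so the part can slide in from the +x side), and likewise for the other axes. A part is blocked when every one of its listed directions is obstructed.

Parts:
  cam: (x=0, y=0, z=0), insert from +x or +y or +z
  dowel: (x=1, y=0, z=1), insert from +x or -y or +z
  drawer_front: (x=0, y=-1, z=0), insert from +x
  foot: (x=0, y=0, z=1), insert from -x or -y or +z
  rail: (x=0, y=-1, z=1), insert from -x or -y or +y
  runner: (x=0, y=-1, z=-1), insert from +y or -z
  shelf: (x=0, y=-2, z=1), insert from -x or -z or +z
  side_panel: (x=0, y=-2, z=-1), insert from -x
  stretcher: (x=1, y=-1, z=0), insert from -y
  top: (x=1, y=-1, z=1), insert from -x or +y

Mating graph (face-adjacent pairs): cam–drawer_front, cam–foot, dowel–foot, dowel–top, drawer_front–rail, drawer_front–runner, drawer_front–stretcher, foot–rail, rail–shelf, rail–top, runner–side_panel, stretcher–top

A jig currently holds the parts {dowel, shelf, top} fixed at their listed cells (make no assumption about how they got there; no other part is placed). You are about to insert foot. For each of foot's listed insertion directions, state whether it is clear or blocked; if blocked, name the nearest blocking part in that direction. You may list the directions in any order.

+z: clear; -x: clear; -y: blocked by shelf

-x: ray from foot(0, 0, 1) has no placed part ⇒ clear
-y: nearest on ray is shelf@(0, -2, 1) ⇒ blocked
+z: ray from foot(0, 0, 1) has no placed part ⇒ clear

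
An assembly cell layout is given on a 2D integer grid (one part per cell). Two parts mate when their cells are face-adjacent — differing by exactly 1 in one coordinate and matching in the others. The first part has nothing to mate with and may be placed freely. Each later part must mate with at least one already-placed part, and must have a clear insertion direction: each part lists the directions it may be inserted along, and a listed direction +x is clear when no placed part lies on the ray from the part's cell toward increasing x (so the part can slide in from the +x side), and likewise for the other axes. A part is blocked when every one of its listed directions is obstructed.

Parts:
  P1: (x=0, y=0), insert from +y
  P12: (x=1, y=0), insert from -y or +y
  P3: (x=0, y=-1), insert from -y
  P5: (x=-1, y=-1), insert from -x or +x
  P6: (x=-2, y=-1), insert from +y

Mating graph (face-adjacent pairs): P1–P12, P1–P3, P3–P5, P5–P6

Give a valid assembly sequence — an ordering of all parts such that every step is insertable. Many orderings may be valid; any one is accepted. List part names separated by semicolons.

1. P5@(-1, -1) [-x clear] — {P5}
2. P6@(-2, -1) [+y clear] — {P5, P6}
3. P3@(0, -1) [-y clear] — {P3, P5, P6}
4. P1@(0, 0) [+y clear] — {P1, P3, P5, P6}
5. P12@(1, 0) [-y clear] — {P1, P12, P3, P5, P6}

P5; P6; P3; P1; P12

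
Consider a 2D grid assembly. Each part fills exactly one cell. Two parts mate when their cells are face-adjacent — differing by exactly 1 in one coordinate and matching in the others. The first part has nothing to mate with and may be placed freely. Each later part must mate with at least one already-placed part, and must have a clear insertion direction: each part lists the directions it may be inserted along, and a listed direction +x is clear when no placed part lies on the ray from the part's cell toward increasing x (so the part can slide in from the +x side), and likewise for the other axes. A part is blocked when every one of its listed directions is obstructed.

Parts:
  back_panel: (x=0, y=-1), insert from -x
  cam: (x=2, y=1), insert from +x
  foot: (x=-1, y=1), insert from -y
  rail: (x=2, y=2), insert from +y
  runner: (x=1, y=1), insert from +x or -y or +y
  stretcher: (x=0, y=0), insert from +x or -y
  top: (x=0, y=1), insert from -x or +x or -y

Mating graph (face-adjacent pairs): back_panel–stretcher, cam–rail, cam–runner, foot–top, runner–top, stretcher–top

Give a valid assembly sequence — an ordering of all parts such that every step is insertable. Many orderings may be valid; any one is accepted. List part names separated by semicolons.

1. back_panel@(0, -1) [-x clear] — {back_panel}
2. stretcher@(0, 0) [+x clear] — {back_panel, stretcher}
3. top@(0, 1) [-x clear] — {back_panel, stretcher, top}
4. runner@(1, 1) [+x clear] — {back_panel, runner, stretcher, top}
5. cam@(2, 1) [+x clear] — {back_panel, cam, runner, stretcher, top}
6. rail@(2, 2) [+y clear] — {back_panel, cam, rail, runner, stretcher, top}
7. foot@(-1, 1) [-y clear] — {back_panel, cam, foot, rail, runner, stretcher, top}

back_panel; stretcher; top; runner; cam; rail; foot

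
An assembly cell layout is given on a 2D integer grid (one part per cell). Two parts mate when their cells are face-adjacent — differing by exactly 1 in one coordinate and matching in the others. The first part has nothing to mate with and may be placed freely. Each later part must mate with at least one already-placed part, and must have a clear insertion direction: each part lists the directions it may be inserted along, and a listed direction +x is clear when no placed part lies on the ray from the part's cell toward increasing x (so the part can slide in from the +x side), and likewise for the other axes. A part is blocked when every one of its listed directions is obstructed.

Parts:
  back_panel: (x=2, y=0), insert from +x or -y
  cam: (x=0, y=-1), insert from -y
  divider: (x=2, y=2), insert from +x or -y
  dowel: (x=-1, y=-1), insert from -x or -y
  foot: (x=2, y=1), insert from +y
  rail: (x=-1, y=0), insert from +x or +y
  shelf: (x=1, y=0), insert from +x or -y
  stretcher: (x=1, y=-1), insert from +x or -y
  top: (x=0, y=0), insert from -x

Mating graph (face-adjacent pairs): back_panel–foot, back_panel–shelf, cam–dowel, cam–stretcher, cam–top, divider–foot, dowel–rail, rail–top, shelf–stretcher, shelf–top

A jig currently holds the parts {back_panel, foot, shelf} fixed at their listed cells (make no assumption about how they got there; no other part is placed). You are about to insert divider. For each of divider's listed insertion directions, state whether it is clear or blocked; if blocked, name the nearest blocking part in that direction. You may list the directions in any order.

+x: clear; -y: blocked by foot

+x: ray from divider(2, 2) has no placed part ⇒ clear
-y: nearest on ray is foot@(2, 1) ⇒ blocked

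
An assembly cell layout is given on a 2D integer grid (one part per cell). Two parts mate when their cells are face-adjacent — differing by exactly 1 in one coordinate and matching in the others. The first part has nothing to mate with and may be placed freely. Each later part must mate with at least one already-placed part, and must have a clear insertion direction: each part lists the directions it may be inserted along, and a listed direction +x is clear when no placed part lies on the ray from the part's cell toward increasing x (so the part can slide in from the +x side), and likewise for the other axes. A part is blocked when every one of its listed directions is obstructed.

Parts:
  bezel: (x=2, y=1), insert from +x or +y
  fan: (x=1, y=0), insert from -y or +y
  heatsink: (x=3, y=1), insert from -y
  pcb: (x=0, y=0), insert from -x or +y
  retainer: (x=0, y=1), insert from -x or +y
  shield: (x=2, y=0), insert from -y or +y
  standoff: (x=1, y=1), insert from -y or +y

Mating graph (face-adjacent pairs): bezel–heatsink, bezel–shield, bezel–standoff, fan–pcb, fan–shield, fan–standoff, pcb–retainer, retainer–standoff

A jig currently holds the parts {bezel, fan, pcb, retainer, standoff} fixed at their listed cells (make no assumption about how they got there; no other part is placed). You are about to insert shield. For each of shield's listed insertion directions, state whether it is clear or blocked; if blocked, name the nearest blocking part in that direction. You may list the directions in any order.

+y: blocked by bezel; -y: clear

-y: ray from shield(2, 0) has no placed part ⇒ clear
+y: nearest on ray is bezel@(2, 1) ⇒ blocked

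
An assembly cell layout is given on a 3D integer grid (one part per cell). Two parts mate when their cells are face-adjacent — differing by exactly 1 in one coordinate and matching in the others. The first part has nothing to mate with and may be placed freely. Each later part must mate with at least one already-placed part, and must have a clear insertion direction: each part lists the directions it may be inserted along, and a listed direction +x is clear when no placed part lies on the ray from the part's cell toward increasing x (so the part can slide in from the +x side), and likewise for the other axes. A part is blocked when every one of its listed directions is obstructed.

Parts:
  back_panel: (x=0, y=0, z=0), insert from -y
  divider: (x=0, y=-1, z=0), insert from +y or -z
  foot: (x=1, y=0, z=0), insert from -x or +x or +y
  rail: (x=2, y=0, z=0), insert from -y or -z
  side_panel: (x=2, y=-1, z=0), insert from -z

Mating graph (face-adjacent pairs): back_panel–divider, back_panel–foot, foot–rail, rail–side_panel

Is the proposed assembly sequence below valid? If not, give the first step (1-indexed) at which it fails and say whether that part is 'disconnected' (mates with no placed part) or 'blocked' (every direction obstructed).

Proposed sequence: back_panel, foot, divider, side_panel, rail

1. back_panel@(0, 0, 0) [-y clear] — {back_panel}
2. foot@(1, 0, 0) [+x clear] — {back_panel, foot}
3. divider@(0, -1, 0) [-z clear] — {back_panel, divider, foot}
4. side_panel@(2, -1, 0) — no placed neighbour ⇒ disconnected

Invalid at step 4 (disconnected)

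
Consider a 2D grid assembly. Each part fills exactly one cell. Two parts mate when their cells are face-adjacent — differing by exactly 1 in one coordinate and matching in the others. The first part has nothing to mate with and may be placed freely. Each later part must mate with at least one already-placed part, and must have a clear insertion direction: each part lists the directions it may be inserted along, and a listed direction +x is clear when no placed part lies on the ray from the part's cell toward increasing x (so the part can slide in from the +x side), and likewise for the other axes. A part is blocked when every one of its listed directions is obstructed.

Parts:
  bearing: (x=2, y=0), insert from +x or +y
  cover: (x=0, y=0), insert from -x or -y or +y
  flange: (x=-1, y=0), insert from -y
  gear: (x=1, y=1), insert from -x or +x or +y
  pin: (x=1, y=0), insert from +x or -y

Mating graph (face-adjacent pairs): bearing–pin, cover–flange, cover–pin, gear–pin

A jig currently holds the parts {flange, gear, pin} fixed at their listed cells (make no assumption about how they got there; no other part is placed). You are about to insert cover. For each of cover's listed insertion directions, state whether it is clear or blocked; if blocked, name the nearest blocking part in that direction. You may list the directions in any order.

+y: clear; -x: blocked by flange; -y: clear

-x: nearest on ray is flange@(-1, 0) ⇒ blocked
-y: ray from cover(0, 0) has no placed part ⇒ clear
+y: ray from cover(0, 0) has no placed part ⇒ clear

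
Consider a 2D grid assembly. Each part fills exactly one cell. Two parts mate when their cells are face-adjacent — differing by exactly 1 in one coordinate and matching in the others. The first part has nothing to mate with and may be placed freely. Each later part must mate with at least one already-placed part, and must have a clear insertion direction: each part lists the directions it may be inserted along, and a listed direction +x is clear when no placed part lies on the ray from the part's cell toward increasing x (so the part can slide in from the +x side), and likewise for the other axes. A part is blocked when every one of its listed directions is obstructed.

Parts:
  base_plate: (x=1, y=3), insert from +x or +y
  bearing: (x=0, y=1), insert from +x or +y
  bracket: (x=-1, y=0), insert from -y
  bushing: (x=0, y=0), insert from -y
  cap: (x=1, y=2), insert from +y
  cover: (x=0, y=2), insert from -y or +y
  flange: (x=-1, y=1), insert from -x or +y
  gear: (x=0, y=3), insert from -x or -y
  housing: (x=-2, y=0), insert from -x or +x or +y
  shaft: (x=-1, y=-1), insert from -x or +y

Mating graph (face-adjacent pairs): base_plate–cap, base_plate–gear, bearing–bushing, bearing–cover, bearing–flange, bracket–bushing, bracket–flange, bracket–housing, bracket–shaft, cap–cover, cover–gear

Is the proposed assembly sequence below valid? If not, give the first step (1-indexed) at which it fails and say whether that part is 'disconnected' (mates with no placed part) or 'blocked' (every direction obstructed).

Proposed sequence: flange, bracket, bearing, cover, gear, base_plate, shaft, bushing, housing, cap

Invalid at step 10 (blocked)

1. flange@(-1, 1) [-x clear] — {flange}
2. bracket@(-1, 0) [-y clear] — {bracket, flange}
3. bearing@(0, 1) [+x clear] — {bearing, bracket, flange}
4. cover@(0, 2) [+y clear] — {bearing, bracket, cover, flange}
5. gear@(0, 3) [-x clear] — {bearing, bracket, cover, flange, gear}
6. base_plate@(1, 3) [+x clear] — {base_plate, bearing, bracket, cover, flange, gear}
7. shaft@(-1, -1) [-x clear] — {base_plate, bearing, bracket, cover, flange, gear, shaft}
8. bushing@(0, 0) [-y clear] — {base_plate, bearing, bracket, bushing, cover, flange, gear, shaft}
9. housing@(-2, 0) [-x clear] — {base_plate, bearing, bracket, bushing, cover, flange, gear, housing, shaft}
10. cap@(1, 2) — +y all obstructed ⇒ blocked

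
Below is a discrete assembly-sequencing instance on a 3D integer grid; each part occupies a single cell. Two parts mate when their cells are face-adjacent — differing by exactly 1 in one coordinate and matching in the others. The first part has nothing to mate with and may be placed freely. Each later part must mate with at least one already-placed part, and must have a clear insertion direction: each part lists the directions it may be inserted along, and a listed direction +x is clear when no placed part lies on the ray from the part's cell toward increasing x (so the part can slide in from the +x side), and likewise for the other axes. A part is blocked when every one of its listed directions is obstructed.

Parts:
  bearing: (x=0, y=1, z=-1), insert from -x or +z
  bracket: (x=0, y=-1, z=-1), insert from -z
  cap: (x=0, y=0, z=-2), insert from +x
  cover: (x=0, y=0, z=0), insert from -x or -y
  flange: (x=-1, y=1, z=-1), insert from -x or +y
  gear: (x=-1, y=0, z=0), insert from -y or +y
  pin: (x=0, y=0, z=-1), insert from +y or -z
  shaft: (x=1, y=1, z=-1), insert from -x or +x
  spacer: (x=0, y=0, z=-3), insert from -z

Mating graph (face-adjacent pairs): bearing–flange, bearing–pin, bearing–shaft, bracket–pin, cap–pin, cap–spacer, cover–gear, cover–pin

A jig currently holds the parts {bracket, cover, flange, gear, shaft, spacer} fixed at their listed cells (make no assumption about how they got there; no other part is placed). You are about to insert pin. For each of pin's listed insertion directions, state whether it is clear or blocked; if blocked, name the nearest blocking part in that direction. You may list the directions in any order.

+y: clear; -z: blocked by spacer

+y: ray from pin(0, 0, -1) has no placed part ⇒ clear
-z: nearest on ray is spacer@(0, 0, -3) ⇒ blocked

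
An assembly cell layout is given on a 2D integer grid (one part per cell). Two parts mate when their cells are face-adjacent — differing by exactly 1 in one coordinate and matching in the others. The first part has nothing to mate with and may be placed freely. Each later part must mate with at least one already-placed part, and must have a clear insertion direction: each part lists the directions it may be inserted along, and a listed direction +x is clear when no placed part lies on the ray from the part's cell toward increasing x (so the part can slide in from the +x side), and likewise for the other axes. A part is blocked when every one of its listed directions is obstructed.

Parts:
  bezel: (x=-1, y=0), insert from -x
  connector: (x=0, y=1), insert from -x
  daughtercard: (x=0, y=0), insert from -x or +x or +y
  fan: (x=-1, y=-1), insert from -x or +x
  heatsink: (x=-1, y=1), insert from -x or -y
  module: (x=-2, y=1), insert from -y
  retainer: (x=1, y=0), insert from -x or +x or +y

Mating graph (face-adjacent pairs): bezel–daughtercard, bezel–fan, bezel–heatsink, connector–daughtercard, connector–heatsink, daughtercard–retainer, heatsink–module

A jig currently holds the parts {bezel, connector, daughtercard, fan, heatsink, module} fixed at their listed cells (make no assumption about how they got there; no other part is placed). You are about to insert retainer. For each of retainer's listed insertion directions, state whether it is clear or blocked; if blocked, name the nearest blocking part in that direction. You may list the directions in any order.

+x: clear; +y: clear; -x: blocked by daughtercard

-x: nearest on ray is daughtercard@(0, 0) ⇒ blocked
+x: ray from retainer(1, 0) has no placed part ⇒ clear
+y: ray from retainer(1, 0) has no placed part ⇒ clear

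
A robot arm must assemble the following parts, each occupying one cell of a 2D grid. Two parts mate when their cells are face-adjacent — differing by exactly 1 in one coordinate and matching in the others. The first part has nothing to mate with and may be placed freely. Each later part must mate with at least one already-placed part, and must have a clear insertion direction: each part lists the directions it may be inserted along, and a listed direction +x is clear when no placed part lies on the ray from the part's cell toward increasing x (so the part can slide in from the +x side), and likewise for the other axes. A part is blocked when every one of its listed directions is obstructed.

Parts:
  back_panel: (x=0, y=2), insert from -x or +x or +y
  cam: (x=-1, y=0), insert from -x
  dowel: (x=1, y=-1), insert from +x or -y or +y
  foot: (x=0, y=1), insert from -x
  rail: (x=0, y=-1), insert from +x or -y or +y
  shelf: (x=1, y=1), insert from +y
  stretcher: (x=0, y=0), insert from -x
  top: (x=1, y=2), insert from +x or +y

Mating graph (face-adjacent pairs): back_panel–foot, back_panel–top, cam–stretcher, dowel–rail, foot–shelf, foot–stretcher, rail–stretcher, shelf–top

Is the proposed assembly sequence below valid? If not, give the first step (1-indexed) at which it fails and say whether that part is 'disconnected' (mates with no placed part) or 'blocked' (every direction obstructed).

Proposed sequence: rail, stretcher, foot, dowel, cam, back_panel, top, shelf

Invalid at step 8 (blocked)

1. rail@(0, -1) [+x clear] — {rail}
2. stretcher@(0, 0) [-x clear] — {rail, stretcher}
3. foot@(0, 1) [-x clear] — {foot, rail, stretcher}
4. dowel@(1, -1) [+x clear] — {dowel, foot, rail, stretcher}
5. cam@(-1, 0) [-x clear] — {cam, dowel, foot, rail, stretcher}
6. back_panel@(0, 2) [-x clear] — {back_panel, cam, dowel, foot, rail, stretcher}
7. top@(1, 2) [+x clear] — {back_panel, cam, dowel, foot, rail, stretcher, top}
8. shelf@(1, 1) — +y all obstructed ⇒ blocked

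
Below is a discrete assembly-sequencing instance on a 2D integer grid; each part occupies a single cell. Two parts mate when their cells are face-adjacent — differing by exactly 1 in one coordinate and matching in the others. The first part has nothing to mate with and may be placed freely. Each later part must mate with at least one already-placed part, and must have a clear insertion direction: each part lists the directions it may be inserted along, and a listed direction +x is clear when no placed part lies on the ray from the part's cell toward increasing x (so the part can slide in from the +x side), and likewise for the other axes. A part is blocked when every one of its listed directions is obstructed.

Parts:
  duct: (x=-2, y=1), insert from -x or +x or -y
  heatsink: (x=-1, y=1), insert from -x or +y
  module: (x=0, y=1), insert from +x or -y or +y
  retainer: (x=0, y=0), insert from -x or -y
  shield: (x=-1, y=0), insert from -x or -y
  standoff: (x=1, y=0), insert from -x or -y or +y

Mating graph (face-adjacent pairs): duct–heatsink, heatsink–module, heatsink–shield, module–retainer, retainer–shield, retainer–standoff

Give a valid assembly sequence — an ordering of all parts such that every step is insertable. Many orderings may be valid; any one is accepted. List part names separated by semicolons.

1. shield@(-1, 0) [-x clear] — {shield}
2. heatsink@(-1, 1) [-x clear] — {heatsink, shield}
3. module@(0, 1) [+x clear] — {heatsink, module, shield}
4. duct@(-2, 1) [-x clear] — {duct, heatsink, module, shield}
5. retainer@(0, 0) [-y clear] — {duct, heatsink, module, retainer, shield}
6. standoff@(1, 0) [-y clear] — {duct, heatsink, module, retainer, shield, standoff}

shield; heatsink; module; duct; retainer; standoff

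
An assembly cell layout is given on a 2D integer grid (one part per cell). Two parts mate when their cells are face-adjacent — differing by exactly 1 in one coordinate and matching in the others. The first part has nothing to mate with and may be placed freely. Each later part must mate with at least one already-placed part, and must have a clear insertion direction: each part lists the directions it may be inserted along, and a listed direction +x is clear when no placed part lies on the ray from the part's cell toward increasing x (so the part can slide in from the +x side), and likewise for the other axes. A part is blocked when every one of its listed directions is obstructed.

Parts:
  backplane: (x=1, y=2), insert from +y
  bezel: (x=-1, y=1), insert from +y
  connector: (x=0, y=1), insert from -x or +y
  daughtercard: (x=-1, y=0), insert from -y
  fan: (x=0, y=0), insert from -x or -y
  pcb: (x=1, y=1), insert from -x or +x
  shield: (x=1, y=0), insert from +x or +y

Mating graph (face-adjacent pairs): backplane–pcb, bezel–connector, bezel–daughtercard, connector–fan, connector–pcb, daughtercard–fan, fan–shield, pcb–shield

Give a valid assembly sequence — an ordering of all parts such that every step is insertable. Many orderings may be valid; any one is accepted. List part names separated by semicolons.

1. bezel@(-1, 1) [+y clear] — {bezel}
2. daughtercard@(-1, 0) [-y clear] — {bezel, daughtercard}
3. fan@(0, 0) [-y clear] — {bezel, daughtercard, fan}
4. connector@(0, 1) [+y clear] — {bezel, connector, daughtercard, fan}
5. pcb@(1, 1) [+x clear] — {bezel, connector, daughtercard, fan, pcb}
6. shield@(1, 0) [+x clear] — {bezel, connector, daughtercard, fan, pcb, shield}
7. backplane@(1, 2) [+y clear] — {backplane, bezel, connector, daughtercard, fan, pcb, shield}

bezel; daughtercard; fan; connector; pcb; shield; backplane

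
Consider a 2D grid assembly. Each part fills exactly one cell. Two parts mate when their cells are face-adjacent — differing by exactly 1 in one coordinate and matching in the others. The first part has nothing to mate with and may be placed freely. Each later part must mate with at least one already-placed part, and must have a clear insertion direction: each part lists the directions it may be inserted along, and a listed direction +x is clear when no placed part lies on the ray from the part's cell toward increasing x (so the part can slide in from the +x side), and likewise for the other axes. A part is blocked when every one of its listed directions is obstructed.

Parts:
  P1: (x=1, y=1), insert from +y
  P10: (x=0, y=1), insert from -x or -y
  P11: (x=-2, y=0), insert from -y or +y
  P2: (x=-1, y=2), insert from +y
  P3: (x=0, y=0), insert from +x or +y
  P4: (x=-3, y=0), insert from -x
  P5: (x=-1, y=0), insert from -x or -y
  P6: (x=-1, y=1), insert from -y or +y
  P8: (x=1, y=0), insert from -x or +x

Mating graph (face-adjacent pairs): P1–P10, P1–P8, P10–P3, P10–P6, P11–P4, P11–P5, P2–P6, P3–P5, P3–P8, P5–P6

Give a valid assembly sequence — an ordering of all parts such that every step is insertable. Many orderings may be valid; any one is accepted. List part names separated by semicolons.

P3; P5; P10; P1; P6; P2; P8; P11; P4

1. P3@(0, 0) [+x clear] — {P3}
2. P5@(-1, 0) [-x clear] — {P3, P5}
3. P10@(0, 1) [-x clear] — {P10, P3, P5}
4. P1@(1, 1) [+y clear] — {P1, P10, P3, P5}
5. P6@(-1, 1) [+y clear] — {P1, P10, P3, P5, P6}
6. P2@(-1, 2) [+y clear] — {P1, P10, P2, P3, P5, P6}
7. P8@(1, 0) [+x clear] — {P1, P10, P2, P3, P5, P6, P8}
8. P11@(-2, 0) [-y clear] — {P1, P10, P11, P2, P3, P5, P6, P8}
9. P4@(-3, 0) [-x clear] — {P1, P10, P11, P2, P3, P4, P5, P6, P8}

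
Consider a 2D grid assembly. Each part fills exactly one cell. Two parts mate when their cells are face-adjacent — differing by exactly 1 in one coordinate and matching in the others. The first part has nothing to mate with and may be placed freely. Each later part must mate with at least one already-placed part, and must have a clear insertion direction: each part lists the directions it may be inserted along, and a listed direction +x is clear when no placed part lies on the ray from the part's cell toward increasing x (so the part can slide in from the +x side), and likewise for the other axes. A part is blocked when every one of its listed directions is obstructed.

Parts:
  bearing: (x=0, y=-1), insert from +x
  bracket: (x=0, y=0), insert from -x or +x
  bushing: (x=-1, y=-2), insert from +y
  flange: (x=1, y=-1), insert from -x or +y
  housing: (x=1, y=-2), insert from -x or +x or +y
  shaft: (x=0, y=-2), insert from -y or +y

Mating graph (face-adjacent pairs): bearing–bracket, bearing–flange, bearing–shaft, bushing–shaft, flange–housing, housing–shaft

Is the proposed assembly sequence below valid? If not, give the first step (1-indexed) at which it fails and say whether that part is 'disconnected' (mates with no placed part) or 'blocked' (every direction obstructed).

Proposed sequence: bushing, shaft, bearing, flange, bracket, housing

Valid

1. bushing@(-1, -2) [+y clear] — {bushing}
2. shaft@(0, -2) [-y clear] — {bushing, shaft}
3. bearing@(0, -1) [+x clear] — {bearing, bushing, shaft}
4. flange@(1, -1) [+y clear] — {bearing, bushing, flange, shaft}
5. bracket@(0, 0) [-x clear] — {bearing, bracket, bushing, flange, shaft}
6. housing@(1, -2) [+x clear] — {bearing, bracket, bushing, flange, housing, shaft}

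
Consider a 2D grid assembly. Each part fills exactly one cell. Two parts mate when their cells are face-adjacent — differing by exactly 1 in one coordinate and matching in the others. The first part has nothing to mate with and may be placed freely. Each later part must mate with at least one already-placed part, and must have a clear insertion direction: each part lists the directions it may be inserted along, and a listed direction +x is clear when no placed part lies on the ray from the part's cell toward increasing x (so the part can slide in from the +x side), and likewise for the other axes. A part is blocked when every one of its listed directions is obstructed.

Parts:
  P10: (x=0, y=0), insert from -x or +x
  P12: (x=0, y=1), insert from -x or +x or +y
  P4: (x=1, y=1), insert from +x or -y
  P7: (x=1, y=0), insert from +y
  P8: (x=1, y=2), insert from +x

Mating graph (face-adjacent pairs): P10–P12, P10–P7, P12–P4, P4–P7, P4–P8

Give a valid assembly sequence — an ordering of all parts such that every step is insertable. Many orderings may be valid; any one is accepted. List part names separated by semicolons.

1. P10@(0, 0) [-x clear] — {P10}
2. P12@(0, 1) [-x clear] — {P10, P12}
3. P7@(1, 0) [+y clear] — {P10, P12, P7}
4. P4@(1, 1) [+x clear] — {P10, P12, P4, P7}
5. P8@(1, 2) [+x clear] — {P10, P12, P4, P7, P8}

P10; P12; P7; P4; P8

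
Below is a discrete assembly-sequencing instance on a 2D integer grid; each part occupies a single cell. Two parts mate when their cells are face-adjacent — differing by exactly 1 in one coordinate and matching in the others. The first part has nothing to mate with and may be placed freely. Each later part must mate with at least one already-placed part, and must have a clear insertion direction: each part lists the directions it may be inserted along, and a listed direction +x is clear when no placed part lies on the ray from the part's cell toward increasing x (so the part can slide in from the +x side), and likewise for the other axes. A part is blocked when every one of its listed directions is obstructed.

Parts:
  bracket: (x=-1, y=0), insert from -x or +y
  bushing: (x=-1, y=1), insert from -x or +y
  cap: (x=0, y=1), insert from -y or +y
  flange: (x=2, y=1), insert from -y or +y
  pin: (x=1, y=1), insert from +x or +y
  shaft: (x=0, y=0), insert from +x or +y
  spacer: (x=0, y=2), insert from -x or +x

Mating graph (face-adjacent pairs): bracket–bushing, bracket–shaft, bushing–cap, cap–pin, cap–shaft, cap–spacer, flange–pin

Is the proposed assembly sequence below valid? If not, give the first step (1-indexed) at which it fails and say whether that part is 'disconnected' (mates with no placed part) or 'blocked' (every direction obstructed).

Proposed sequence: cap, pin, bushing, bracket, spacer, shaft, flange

Valid

1. cap@(0, 1) [-y clear] — {cap}
2. pin@(1, 1) [+x clear] — {cap, pin}
3. bushing@(-1, 1) [-x clear] — {bushing, cap, pin}
4. bracket@(-1, 0) [-x clear] — {bracket, bushing, cap, pin}
5. spacer@(0, 2) [-x clear] — {bracket, bushing, cap, pin, spacer}
6. shaft@(0, 0) [+x clear] — {bracket, bushing, cap, pin, shaft, spacer}
7. flange@(2, 1) [-y clear] — {bracket, bushing, cap, flange, pin, shaft, spacer}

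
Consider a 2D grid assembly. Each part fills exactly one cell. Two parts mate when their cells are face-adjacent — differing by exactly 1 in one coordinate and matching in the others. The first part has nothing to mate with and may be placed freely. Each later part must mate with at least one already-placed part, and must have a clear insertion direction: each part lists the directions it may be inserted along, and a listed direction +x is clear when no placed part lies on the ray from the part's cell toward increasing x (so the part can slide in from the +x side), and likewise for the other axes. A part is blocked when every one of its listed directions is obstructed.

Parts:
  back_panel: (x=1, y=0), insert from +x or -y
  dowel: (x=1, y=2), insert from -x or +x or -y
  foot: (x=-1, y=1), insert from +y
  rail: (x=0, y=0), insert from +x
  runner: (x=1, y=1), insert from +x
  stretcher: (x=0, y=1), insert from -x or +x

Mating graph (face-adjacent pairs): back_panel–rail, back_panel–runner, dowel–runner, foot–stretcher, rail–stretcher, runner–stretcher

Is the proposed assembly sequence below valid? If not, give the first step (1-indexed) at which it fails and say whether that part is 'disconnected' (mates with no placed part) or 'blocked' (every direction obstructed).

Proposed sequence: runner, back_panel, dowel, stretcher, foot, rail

1. runner@(1, 1) [+x clear] — {runner}
2. back_panel@(1, 0) [+x clear] — {back_panel, runner}
3. dowel@(1, 2) [-x clear] — {back_panel, dowel, runner}
4. stretcher@(0, 1) [-x clear] — {back_panel, dowel, runner, stretcher}
5. foot@(-1, 1) [+y clear] — {back_panel, dowel, foot, runner, stretcher}
6. rail@(0, 0) — +x all obstructed ⇒ blocked

Invalid at step 6 (blocked)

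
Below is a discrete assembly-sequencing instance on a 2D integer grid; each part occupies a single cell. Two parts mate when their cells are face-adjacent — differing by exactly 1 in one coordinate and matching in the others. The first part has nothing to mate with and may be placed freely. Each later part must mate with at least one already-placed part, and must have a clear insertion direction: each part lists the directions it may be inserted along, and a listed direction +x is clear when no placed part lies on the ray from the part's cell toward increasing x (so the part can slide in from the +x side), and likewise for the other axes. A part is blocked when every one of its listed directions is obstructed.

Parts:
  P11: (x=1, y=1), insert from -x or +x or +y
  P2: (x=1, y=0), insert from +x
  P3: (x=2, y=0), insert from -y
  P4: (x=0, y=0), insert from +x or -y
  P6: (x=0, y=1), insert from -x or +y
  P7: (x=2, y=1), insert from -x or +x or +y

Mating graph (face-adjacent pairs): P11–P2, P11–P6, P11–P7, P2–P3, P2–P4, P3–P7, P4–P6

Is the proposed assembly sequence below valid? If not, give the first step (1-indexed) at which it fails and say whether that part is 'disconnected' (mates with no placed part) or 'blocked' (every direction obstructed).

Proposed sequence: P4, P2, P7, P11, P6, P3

1. P4@(0, 0) [+x clear] — {P4}
2. P2@(1, 0) [+x clear] — {P2, P4}
3. P7@(2, 1) — no placed neighbour ⇒ disconnected

Invalid at step 3 (disconnected)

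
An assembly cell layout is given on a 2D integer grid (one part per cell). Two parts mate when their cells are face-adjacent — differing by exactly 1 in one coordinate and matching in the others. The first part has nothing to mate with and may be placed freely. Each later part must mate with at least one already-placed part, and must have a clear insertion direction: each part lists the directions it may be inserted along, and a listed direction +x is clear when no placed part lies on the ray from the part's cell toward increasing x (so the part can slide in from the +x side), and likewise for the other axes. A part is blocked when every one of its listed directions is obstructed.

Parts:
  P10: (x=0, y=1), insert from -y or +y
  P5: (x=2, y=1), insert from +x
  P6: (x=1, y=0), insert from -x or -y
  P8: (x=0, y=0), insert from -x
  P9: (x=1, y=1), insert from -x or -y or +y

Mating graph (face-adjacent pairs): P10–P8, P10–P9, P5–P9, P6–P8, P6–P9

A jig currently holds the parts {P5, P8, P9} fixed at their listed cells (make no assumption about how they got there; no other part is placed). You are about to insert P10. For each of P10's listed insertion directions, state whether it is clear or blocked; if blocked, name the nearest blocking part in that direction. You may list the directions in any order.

-y: nearest on ray is P8@(0, 0) ⇒ blocked
+y: ray from P10(0, 1) has no placed part ⇒ clear

+y: clear; -y: blocked by P8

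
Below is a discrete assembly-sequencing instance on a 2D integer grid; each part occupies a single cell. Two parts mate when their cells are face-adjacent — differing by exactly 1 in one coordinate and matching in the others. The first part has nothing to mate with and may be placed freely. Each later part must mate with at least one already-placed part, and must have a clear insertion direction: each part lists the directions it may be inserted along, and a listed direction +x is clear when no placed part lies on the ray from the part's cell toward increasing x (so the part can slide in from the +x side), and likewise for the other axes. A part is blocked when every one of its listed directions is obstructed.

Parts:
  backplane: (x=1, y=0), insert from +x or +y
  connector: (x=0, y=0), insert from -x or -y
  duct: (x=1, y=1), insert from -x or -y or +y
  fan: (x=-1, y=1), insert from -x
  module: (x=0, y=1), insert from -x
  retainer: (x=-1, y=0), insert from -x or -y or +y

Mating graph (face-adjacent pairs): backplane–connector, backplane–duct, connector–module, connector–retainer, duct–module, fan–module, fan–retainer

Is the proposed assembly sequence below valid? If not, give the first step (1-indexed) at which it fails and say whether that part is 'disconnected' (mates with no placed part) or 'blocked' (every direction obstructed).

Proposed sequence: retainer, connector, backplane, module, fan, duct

1. retainer@(-1, 0) [-x clear] — {retainer}
2. connector@(0, 0) [-y clear] — {connector, retainer}
3. backplane@(1, 0) [+x clear] — {backplane, connector, retainer}
4. module@(0, 1) [-x clear] — {backplane, connector, module, retainer}
5. fan@(-1, 1) [-x clear] — {backplane, connector, fan, module, retainer}
6. duct@(1, 1) [+y clear] — {backplane, connector, duct, fan, module, retainer}

Valid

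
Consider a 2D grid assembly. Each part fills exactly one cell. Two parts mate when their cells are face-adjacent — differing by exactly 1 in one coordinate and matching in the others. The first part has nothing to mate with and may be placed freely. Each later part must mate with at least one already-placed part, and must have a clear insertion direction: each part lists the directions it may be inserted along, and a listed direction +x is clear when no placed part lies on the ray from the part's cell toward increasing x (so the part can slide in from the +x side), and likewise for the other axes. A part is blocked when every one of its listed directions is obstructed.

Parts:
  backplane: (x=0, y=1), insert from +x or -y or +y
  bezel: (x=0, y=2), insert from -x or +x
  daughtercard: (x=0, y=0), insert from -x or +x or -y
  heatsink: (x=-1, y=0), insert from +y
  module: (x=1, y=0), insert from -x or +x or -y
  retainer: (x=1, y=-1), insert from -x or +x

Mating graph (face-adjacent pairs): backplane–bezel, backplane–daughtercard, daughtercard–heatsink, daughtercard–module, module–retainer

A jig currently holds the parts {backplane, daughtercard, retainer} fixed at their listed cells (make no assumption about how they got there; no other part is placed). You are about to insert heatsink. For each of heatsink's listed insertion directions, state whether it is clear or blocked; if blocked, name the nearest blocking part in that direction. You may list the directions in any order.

+y: clear

+y: ray from heatsink(-1, 0) has no placed part ⇒ clear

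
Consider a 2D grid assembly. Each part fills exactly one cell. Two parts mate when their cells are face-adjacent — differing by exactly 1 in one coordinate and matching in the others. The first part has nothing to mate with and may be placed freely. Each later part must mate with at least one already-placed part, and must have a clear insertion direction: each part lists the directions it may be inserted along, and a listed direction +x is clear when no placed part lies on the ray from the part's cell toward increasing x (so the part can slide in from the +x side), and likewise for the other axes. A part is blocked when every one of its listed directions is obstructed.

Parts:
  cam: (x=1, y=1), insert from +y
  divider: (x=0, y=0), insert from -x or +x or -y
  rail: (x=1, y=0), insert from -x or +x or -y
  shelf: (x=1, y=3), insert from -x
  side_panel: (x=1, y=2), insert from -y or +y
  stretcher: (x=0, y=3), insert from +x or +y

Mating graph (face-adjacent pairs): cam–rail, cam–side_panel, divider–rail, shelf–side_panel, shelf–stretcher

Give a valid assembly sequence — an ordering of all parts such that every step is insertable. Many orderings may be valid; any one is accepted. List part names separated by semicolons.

divider; rail; cam; side_panel; shelf; stretcher

1. divider@(0, 0) [-x clear] — {divider}
2. rail@(1, 0) [+x clear] — {divider, rail}
3. cam@(1, 1) [+y clear] — {cam, divider, rail}
4. side_panel@(1, 2) [+y clear] — {cam, divider, rail, side_panel}
5. shelf@(1, 3) [-x clear] — {cam, divider, rail, shelf, side_panel}
6. stretcher@(0, 3) [+y clear] — {cam, divider, rail, shelf, side_panel, stretcher}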